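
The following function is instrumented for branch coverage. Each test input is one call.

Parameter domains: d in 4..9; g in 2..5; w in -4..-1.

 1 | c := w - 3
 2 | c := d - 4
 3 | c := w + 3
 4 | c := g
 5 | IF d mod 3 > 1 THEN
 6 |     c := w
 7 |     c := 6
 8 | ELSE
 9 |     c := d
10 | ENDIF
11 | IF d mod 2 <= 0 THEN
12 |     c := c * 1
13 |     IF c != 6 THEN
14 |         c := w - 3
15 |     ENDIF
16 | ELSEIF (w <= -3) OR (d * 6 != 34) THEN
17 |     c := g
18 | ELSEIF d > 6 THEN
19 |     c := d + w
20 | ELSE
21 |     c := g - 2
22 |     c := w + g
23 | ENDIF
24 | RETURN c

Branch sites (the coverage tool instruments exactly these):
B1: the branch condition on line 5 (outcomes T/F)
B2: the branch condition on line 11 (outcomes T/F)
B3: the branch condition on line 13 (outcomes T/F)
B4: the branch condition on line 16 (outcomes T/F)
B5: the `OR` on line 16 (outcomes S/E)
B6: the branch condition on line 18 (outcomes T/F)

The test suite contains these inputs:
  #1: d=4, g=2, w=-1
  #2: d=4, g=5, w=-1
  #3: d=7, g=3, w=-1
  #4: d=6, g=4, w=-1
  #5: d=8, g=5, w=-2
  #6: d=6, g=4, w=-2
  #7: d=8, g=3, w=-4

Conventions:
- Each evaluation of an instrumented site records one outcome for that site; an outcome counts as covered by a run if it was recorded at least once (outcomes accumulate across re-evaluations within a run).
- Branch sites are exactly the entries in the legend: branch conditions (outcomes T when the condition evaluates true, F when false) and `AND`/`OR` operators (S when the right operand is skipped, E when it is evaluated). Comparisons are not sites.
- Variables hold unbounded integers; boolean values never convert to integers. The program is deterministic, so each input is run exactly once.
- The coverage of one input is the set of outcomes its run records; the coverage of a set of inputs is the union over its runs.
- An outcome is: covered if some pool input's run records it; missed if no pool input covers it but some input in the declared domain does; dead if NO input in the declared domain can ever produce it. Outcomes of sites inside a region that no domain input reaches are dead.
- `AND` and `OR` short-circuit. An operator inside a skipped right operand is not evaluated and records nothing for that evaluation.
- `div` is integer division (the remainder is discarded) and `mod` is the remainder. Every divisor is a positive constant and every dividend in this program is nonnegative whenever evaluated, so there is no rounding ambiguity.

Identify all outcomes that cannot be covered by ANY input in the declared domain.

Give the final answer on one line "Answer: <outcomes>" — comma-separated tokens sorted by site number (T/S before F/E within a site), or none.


sweeping the full domain (96 inputs) for each outcome:
  B4=F: never recorded by any domain input -> dead
  B6=T: never recorded by any domain input -> dead
  B6=F: never recorded by any domain input -> dead
  reachable outcomes have witnesses, e.g. B1=T (e.g. d=5, g=2, w=-4), B1=F (e.g. d=4, g=2, w=-4), B2=T (e.g. d=4, g=2, w=-4), B2=F (e.g. d=5, g=2, w=-4)
Answer: B4=F, B6=T, B6=F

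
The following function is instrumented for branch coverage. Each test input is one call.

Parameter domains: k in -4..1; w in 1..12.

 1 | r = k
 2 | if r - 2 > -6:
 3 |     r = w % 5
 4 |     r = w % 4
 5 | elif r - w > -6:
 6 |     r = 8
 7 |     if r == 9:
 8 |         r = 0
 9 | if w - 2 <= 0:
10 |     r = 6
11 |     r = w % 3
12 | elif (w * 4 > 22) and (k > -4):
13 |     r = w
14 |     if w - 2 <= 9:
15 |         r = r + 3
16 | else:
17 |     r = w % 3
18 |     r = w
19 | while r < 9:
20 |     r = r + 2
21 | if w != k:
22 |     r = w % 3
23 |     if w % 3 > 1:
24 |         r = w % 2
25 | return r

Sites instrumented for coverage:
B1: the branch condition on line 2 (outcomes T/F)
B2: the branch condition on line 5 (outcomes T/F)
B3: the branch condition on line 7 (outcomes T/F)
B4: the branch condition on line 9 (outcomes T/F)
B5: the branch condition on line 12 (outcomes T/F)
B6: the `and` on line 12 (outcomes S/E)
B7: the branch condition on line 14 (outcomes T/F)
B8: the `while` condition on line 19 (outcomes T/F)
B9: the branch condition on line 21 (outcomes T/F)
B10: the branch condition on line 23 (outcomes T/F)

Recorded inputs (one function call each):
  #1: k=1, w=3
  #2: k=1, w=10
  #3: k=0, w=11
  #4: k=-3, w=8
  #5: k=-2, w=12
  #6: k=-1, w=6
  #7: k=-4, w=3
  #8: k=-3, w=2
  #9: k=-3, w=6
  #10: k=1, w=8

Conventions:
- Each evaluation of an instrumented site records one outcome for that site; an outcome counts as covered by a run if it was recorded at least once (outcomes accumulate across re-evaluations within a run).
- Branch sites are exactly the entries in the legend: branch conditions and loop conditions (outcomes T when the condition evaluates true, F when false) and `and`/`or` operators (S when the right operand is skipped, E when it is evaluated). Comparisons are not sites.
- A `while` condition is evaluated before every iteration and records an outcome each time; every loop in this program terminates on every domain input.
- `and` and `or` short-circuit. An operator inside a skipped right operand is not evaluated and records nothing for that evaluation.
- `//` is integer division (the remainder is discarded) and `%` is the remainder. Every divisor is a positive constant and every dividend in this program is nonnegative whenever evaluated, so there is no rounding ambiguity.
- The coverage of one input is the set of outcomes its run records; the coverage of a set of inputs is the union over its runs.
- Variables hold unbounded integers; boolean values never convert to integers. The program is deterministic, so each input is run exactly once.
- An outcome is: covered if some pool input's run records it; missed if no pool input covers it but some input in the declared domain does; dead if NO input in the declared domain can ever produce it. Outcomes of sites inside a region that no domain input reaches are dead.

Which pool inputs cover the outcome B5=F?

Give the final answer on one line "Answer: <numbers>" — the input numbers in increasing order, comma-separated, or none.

input #1 (k=1, w=3): covers B5=F
input #2 (k=1, w=10): misses B5=F
input #3 (k=0, w=11): misses B5=F
input #4 (k=-3, w=8): misses B5=F
input #5 (k=-2, w=12): misses B5=F
input #6 (k=-1, w=6): misses B5=F
input #7 (k=-4, w=3): covers B5=F
input #8 (k=-3, w=2): misses B5=F
input #9 (k=-3, w=6): misses B5=F
input #10 (k=1, w=8): misses B5=F

Answer: 1, 7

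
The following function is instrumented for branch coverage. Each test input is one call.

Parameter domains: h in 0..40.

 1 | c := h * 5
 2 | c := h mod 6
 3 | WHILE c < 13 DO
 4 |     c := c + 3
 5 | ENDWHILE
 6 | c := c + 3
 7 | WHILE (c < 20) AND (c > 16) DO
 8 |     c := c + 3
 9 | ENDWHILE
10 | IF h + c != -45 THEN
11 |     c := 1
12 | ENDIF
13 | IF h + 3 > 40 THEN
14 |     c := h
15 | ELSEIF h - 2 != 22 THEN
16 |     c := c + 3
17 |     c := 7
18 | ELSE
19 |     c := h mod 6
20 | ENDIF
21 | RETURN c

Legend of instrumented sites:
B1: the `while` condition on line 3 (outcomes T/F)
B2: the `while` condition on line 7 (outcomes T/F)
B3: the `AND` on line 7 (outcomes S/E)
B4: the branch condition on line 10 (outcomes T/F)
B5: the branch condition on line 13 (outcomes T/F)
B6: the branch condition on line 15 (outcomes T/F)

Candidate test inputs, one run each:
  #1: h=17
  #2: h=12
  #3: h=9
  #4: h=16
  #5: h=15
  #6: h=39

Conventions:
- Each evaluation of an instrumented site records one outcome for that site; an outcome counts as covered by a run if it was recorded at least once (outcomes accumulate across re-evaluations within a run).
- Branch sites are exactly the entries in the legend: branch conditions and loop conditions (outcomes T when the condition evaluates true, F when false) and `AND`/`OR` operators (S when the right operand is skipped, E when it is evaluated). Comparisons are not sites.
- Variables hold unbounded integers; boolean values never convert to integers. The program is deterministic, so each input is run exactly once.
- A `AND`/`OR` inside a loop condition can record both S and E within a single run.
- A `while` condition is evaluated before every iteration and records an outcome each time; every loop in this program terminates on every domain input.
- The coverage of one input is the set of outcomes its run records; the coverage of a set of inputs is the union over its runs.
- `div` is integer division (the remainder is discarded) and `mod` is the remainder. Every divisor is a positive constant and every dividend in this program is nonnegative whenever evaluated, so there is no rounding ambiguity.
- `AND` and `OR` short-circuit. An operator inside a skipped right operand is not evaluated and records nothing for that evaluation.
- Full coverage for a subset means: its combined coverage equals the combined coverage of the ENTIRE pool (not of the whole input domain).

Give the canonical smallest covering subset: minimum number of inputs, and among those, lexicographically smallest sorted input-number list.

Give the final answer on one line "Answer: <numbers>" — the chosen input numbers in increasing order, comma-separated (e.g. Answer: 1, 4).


#1 (h=17) -> covered: B1=T, B1=F, B2=T, B2=F, B3=S, B3=E, B4=T, B5=F, B6=T
#2 (h=12) -> covered: B1=T, B1=F, B2=T, B2=F, B3=S, B3=E, B4=T, B5=F, B6=T
#3 (h=9) -> covered: B1=T, B1=F, B2=T, B2=F, B3=S, B3=E, B4=T, B5=F, B6=T
#4 (h=16) -> covered: B1=T, B1=F, B2=F, B3=E, B4=T, B5=F, B6=T
#5 (h=15) -> covered: B1=T, B1=F, B2=T, B2=F, B3=S, B3=E, B4=T, B5=F, B6=T
#6 (h=39) -> covered: B1=T, B1=F, B2=T, B2=F, B3=S, B3=E, B4=T, B5=T
pool-wide coverage (10 outcomes): B1=T, B1=F, B2=T, B2=F, B3=S, B3=E, B4=T, B5=T, B5=F, B6=T
no size-1 subset reaches all 10 outcomes (best union: 9/10)
at size 2, {1, 6} reaches all 10 outcomes; every lexicographically earlier size-2 subset fails
Answer: 1, 6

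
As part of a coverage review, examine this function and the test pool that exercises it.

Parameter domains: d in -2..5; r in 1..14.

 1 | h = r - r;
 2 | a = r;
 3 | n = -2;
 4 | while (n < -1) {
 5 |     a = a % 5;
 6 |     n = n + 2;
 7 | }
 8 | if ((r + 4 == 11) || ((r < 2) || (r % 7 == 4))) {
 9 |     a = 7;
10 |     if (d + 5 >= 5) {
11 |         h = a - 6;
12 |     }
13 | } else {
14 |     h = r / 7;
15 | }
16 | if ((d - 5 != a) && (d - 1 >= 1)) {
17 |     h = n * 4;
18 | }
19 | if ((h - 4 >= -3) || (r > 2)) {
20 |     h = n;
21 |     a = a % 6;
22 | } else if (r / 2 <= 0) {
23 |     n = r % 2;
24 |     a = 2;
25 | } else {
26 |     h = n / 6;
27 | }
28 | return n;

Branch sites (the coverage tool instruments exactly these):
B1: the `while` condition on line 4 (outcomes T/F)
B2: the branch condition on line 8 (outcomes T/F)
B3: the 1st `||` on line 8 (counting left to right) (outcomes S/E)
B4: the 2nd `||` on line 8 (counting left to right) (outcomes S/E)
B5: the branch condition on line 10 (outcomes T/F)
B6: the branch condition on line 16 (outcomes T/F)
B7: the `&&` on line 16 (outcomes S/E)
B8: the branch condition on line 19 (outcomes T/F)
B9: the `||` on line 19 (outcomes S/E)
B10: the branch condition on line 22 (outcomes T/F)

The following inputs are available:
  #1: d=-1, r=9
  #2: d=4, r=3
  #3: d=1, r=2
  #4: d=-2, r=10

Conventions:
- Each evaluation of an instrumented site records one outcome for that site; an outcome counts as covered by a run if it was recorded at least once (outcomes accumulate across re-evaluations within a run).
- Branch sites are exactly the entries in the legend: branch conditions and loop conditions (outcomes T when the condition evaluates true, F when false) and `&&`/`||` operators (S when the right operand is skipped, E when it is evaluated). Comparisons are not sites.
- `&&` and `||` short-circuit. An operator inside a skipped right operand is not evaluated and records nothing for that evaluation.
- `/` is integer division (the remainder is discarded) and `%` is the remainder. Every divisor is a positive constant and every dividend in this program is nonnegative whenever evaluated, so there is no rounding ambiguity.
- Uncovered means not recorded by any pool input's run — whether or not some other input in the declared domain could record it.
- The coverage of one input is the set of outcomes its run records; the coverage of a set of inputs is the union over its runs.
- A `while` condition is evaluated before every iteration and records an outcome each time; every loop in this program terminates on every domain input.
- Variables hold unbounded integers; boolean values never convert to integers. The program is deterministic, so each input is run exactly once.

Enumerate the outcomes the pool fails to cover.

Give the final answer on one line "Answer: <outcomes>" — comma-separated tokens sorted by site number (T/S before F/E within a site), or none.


input #1 (d=-1, r=9): covers B1=T, B1=F, B2=F, B3=E, B4=E, B6=F, B7=E, B8=T, B9=S
input #2 (d=4, r=3): covers B1=T, B1=F, B2=F, B3=E, B4=E, B6=T, B7=E, B8=T, B9=E
input #3 (d=1, r=2): covers B1=T, B1=F, B2=F, B3=E, B4=E, B6=F, B7=E, B8=F, B9=E, B10=F
input #4 (d=-2, r=10): covers B1=T, B1=F, B2=F, B3=E, B4=E, B6=F, B7=E, B8=T, B9=S
union over the pool: B1=T, B1=F, B2=F, B3=E, B4=E, B6=T, B6=F, B7=E, B8=T, B8=F, B9=S, B9=E, B10=F
uncovered (7 of 20): B2=T, B3=S, B4=S, B5=T, B5=F, B7=S, B10=T
Answer: B2=T, B3=S, B4=S, B5=T, B5=F, B7=S, B10=T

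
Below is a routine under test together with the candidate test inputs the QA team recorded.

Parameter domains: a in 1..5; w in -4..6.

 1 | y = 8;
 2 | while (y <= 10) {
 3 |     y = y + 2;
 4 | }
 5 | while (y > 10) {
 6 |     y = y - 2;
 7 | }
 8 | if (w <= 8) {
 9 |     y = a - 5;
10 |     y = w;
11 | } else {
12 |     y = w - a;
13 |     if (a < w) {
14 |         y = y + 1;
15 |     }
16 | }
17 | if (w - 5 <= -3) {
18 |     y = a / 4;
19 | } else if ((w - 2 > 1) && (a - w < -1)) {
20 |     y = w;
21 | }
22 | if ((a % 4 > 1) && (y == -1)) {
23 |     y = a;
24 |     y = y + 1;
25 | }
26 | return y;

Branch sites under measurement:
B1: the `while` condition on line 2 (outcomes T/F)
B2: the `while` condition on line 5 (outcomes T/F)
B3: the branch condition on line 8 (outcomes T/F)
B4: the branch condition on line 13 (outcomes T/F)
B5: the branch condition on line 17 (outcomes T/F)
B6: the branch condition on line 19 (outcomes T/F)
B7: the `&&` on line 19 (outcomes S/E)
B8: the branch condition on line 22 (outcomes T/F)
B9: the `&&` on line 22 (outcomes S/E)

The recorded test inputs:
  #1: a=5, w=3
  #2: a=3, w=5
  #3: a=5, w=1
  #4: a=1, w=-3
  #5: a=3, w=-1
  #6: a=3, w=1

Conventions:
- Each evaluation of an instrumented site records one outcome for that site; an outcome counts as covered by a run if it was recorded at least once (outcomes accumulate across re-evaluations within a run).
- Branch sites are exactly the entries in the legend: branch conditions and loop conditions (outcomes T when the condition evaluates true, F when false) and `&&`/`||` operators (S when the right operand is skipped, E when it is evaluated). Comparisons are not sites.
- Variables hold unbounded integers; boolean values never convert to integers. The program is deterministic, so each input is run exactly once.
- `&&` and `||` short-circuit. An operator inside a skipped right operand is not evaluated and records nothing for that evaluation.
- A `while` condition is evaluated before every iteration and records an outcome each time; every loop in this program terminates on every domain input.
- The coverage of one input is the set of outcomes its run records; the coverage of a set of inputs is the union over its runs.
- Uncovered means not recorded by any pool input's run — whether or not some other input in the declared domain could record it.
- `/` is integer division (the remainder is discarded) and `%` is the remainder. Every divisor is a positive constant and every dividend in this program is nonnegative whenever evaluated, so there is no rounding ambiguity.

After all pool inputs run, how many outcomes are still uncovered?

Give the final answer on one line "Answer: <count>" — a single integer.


run #1 (a=5, w=3) runs B1->T, B1->T, B1->F, B2->T, B2->F, B3->T, B5->F, B7->S, B6->F, B9->S, B8->F; records B1=T, B1=F, B2=T, B2=F, B3=T, B5=F, B6=F, B7=S, B8=F, B9=S
run #2 (a=3, w=5) runs B1->T, B1->T, B1->F, B2->T, B2->F, B3->T, B5->F, B7->E, B6->T, B9->E, B8->F; records B1=T, B1=F, B2=T, B2=F, B3=T, B5=F, B6=T, B7=E, B8=F, B9=E
run #3 (a=5, w=1) runs B1->T, B1->T, B1->F, B2->T, B2->F, B3->T, B5->T, B9->S, B8->F; records B1=T, B1=F, B2=T, B2=F, B3=T, B5=T, B8=F, B9=S
run #4 (a=1, w=-3) runs B1->T, B1->T, B1->F, B2->T, B2->F, B3->T, B5->T, B9->S, B8->F; records B1=T, B1=F, B2=T, B2=F, B3=T, B5=T, B8=F, B9=S
run #5 (a=3, w=-1) runs B1->T, B1->T, B1->F, B2->T, B2->F, B3->T, B5->T, B9->E, B8->F; records B1=T, B1=F, B2=T, B2=F, B3=T, B5=T, B8=F, B9=E
run #6 (a=3, w=1) runs B1->T, B1->T, B1->F, B2->T, B2->F, B3->T, B5->T, B9->E, B8->F; records B1=T, B1=F, B2=T, B2=F, B3=T, B5=T, B8=F, B9=E
union over the pool: B1=T, B1=F, B2=T, B2=F, B3=T, B5=T, B5=F, B6=T, B6=F, B7=S, B7=E, B8=F, B9=S, B9=E
uncovered (4 of 18): B3=F, B4=T, B4=F, B8=T
Answer: 4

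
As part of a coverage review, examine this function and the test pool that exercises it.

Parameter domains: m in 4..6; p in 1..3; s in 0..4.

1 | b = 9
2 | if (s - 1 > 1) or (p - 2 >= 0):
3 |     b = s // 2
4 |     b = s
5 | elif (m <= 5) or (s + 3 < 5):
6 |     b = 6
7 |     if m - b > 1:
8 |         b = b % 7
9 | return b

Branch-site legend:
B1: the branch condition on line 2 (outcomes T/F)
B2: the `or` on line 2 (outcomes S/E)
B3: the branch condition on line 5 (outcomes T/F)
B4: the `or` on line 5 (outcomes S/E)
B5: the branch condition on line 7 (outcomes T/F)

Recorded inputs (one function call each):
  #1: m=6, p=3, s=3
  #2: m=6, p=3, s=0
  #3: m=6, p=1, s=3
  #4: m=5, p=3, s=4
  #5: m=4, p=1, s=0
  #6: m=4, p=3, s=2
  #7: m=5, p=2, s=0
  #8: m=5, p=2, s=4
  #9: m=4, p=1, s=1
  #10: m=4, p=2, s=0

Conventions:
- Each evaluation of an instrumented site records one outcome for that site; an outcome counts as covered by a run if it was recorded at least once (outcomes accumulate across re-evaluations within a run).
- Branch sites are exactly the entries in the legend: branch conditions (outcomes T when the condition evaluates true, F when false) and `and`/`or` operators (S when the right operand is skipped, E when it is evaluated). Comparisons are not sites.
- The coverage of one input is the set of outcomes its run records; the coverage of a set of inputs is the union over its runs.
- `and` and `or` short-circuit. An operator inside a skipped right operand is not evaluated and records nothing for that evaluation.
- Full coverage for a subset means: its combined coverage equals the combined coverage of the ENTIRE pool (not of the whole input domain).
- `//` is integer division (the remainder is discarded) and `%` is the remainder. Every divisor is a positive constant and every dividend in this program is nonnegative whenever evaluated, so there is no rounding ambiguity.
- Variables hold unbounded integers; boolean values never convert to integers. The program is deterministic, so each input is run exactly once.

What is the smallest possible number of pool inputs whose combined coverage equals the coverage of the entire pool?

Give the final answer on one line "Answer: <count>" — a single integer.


input #1 (m=6, p=3, s=3): events B2->S, B1->T; covers B1=T, B2=S
input #2 (m=6, p=3, s=0): events B2->E, B1->T; covers B1=T, B2=E
input #3 (m=6, p=1, s=3): events B2->S, B1->T; covers B1=T, B2=S
input #4 (m=5, p=3, s=4): events B2->S, B1->T; covers B1=T, B2=S
input #5 (m=4, p=1, s=0): events B2->E, B1->F, B4->S, B3->T, B5->F; covers B1=F, B2=E, B3=T, B4=S, B5=F
input #6 (m=4, p=3, s=2): events B2->E, B1->T; covers B1=T, B2=E
input #7 (m=5, p=2, s=0): events B2->E, B1->T; covers B1=T, B2=E
input #8 (m=5, p=2, s=4): events B2->S, B1->T; covers B1=T, B2=S
input #9 (m=4, p=1, s=1): events B2->E, B1->F, B4->S, B3->T, B5->F; covers B1=F, B2=E, B3=T, B4=S, B5=F
input #10 (m=4, p=2, s=0): events B2->E, B1->T; covers B1=T, B2=E
together the pool reaches 7 outcomes: B1=T, B1=F, B2=S, B2=E, B3=T, B4=S, B5=F
size 1 is not enough: best union over all size-1 subsets is 5/7
inputs {1, 5} (size 2) cover everything; no size-2 subset with a lexicographically smaller index list covers all 7
Answer: 2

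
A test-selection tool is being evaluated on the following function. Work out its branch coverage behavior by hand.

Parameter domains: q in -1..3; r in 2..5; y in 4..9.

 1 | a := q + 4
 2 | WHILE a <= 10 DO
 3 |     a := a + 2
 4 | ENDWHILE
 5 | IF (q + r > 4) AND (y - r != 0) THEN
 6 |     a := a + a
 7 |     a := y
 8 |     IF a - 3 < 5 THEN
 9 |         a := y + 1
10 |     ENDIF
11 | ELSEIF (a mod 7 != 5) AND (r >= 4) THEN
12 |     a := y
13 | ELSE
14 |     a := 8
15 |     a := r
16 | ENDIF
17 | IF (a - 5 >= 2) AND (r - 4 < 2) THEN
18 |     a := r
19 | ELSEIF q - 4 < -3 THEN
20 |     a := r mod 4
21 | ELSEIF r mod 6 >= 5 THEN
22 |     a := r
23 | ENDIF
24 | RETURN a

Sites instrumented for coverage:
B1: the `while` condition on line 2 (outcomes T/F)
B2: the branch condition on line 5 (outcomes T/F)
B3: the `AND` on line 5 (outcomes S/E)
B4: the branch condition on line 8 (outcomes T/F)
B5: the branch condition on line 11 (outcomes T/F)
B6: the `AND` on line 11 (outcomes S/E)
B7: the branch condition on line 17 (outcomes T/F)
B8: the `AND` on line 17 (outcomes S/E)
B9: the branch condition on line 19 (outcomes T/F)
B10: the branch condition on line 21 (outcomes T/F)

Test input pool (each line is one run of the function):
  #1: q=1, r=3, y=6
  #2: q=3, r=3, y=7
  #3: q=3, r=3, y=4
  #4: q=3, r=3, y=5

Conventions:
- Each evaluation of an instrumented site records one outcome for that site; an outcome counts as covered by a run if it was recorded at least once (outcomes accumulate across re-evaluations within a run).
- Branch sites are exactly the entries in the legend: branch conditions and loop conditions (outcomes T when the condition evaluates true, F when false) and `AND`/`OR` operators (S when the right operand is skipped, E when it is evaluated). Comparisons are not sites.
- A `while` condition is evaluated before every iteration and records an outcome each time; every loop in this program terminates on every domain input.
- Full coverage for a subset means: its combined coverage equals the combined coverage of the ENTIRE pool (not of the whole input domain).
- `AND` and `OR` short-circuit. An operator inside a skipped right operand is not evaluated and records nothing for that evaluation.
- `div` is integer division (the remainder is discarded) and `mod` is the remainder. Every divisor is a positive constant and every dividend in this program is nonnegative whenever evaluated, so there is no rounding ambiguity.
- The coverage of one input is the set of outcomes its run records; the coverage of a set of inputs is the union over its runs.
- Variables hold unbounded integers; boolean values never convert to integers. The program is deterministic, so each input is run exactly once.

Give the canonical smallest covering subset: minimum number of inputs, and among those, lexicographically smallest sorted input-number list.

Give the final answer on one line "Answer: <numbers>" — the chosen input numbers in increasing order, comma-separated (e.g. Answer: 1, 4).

run #1 (q=1, r=3, y=6) runs B1->T, B1->T, B1->T, B1->F, B3->S, B2->F, B6->E, B5->F, B8->S, B7->F, B9->F, B10->F; records B1=T, B1=F, B2=F, B3=S, B5=F, B6=E, B7=F, B8=S, B9=F, B10=F
run #2 (q=3, r=3, y=7) runs B1->T, B1->T, B1->F, B3->E, B2->T, B4->T, B8->E, B7->T; records B1=T, B1=F, B2=T, B3=E, B4=T, B7=T, B8=E
run #3 (q=3, r=3, y=4) runs B1->T, B1->T, B1->F, B3->E, B2->T, B4->T, B8->S, B7->F, B9->F, B10->F; records B1=T, B1=F, B2=T, B3=E, B4=T, B7=F, B8=S, B9=F, B10=F
run #4 (q=3, r=3, y=5) runs B1->T, B1->T, B1->F, B3->E, B2->T, B4->T, B8->S, B7->F, B9->F, B10->F; records B1=T, B1=F, B2=T, B3=E, B4=T, B7=F, B8=S, B9=F, B10=F
pool-wide coverage (15 outcomes): B1=T, B1=F, B2=T, B2=F, B3=S, B3=E, B4=T, B5=F, B6=E, B7=T, B7=F, B8=S, B8=E, B9=F, B10=F
size 1 is not enough: best union over all size-1 subsets is 10/15
size 2: inputs {1, 2} cover all 15 outcomes, and no lexicographically smaller subset of this size does

Answer: 1, 2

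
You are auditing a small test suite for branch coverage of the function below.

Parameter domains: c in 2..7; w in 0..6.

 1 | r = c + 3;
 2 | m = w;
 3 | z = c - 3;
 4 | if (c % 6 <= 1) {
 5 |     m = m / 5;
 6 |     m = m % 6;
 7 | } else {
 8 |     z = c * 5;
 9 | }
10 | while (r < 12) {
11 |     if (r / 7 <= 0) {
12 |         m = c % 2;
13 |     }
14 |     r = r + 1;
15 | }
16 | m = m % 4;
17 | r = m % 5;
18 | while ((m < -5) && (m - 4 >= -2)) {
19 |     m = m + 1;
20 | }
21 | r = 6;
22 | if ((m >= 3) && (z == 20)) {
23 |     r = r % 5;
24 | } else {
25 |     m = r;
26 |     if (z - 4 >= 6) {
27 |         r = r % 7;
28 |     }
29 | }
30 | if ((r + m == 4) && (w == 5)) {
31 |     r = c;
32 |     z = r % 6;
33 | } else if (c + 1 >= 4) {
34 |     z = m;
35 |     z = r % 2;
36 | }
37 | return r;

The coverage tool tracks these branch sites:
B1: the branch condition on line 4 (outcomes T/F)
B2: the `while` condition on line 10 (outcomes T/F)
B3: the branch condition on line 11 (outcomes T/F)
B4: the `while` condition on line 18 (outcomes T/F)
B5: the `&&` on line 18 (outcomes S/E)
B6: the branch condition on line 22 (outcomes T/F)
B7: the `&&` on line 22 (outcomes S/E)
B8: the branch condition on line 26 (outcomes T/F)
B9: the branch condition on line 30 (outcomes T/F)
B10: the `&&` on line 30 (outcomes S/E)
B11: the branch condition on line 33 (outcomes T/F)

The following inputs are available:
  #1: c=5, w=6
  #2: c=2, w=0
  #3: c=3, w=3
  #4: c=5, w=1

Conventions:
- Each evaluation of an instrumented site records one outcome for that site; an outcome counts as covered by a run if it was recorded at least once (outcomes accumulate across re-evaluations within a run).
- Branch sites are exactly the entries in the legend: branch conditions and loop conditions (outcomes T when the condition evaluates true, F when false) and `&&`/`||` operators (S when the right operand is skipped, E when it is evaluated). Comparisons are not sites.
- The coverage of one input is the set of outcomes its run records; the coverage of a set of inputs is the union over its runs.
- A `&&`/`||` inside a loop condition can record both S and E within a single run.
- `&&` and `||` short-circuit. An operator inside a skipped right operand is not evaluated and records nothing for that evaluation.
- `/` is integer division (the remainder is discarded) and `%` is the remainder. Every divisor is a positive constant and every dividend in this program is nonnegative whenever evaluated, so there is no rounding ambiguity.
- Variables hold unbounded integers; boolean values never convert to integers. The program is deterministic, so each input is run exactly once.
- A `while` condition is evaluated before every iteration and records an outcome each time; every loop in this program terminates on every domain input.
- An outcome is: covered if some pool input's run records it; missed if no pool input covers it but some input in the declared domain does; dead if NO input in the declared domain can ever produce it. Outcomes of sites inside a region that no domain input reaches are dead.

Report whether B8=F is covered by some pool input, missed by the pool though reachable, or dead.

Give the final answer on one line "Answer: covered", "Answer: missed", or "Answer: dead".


no pool input records B8=F
but domain input (c=6, w=0) does record it -> reachable, so missed
Answer: missed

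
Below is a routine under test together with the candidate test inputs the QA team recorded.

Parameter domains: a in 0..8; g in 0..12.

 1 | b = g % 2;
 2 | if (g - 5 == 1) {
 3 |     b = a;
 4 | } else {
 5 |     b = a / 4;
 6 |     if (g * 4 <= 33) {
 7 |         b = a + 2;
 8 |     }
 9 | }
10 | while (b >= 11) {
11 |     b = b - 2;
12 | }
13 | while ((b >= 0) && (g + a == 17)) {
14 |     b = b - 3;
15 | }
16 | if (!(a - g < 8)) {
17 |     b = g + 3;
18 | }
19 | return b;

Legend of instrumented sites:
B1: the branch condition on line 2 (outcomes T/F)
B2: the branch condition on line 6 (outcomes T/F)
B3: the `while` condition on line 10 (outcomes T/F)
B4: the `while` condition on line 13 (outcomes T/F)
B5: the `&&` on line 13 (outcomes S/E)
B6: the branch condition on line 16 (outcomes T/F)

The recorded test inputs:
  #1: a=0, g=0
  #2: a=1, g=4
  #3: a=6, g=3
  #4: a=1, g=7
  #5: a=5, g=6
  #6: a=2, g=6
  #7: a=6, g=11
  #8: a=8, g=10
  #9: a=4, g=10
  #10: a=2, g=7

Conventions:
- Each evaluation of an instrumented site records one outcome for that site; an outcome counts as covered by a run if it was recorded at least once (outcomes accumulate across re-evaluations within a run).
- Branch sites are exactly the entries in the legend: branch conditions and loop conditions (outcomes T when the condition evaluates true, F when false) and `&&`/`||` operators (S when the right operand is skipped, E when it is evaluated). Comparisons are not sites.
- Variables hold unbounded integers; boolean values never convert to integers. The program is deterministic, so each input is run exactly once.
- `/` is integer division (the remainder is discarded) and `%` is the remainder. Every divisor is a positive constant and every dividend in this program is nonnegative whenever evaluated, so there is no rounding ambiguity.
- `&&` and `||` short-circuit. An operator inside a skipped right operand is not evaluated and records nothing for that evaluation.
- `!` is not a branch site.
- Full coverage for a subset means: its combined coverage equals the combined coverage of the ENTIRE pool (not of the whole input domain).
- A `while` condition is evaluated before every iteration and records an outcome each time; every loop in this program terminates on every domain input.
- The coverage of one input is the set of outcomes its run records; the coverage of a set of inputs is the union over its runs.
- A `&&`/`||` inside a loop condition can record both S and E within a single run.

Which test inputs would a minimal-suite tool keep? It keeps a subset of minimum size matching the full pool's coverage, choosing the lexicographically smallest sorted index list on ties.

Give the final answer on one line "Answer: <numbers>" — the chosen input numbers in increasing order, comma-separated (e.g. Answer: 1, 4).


test 1 (a=0, g=0) hits B1=F, B2=T, B3=F, B4=F, B5=E, B6=F
test 2 (a=1, g=4) hits B1=F, B2=T, B3=F, B4=F, B5=E, B6=F
test 3 (a=6, g=3) hits B1=F, B2=T, B3=F, B4=F, B5=E, B6=F
test 4 (a=1, g=7) hits B1=F, B2=T, B3=F, B4=F, B5=E, B6=F
test 5 (a=5, g=6) hits B1=T, B3=F, B4=F, B5=E, B6=F
test 6 (a=2, g=6) hits B1=T, B3=F, B4=F, B5=E, B6=F
test 7 (a=6, g=11) hits B1=F, B2=F, B3=F, B4=T, B4=F, B5=S, B5=E, B6=F
test 8 (a=8, g=10) hits B1=F, B2=F, B3=F, B4=F, B5=E, B6=F
test 9 (a=4, g=10) hits B1=F, B2=F, B3=F, B4=F, B5=E, B6=F
test 10 (a=2, g=7) hits B1=F, B2=T, B3=F, B4=F, B5=E, B6=F
the full pool covers 10 outcomes: B1=T, B1=F, B2=T, B2=F, B3=F, B4=T, B4=F, B5=S, B5=E, B6=F
no size-1 subset reaches all 10 outcomes (best union: 8/10)
no size-2 subset reaches all 10 outcomes (best union: 9/10)
inputs {1, 5, 7} (size 3) cover everything; no size-3 subset with a lexicographically smaller index list covers all 10
Answer: 1, 5, 7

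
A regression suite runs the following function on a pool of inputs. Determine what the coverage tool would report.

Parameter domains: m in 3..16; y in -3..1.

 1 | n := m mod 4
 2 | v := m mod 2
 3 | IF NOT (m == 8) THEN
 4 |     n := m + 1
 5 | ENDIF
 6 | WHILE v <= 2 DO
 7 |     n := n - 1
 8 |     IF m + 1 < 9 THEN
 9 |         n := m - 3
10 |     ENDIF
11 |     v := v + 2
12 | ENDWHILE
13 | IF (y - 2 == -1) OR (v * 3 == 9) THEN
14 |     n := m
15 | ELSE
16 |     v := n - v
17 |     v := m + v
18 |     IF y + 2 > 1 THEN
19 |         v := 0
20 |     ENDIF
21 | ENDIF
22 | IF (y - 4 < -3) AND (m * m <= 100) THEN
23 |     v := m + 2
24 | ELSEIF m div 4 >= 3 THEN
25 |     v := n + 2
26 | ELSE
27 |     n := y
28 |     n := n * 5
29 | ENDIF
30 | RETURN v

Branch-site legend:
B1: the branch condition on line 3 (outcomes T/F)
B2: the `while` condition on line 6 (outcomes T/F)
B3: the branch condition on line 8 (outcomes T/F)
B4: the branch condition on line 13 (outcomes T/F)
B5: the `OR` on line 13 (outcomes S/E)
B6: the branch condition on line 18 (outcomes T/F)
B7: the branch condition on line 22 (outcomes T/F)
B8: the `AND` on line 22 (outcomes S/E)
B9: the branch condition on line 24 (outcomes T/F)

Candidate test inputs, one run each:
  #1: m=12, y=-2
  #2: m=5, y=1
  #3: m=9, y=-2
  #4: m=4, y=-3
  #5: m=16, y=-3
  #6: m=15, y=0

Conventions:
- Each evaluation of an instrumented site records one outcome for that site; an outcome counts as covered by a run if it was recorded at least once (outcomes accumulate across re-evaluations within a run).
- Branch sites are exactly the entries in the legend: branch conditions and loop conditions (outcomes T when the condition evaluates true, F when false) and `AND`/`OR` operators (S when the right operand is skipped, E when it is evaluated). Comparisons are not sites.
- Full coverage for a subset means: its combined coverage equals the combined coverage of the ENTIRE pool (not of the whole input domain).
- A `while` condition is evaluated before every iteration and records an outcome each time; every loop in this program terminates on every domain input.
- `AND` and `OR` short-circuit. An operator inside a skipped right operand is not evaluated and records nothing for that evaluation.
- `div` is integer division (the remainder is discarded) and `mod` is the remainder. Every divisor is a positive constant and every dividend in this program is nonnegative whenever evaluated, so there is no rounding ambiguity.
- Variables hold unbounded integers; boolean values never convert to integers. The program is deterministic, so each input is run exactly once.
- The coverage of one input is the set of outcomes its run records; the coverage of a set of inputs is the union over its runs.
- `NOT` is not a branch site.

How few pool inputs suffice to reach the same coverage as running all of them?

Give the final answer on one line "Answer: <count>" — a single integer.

input #1 (m=12, y=-2): covers B1=T, B2=T, B2=F, B3=F, B4=F, B5=E, B6=F, B7=F, B8=E, B9=T
input #2 (m=5, y=1): covers B1=T, B2=T, B2=F, B3=T, B4=T, B5=S, B7=F, B8=S, B9=F
input #3 (m=9, y=-2): covers B1=T, B2=T, B2=F, B3=F, B4=T, B5=E, B7=T, B8=E
input #4 (m=4, y=-3): covers B1=T, B2=T, B2=F, B3=T, B4=F, B5=E, B6=F, B7=T, B8=E
input #5 (m=16, y=-3): covers B1=T, B2=T, B2=F, B3=F, B4=F, B5=E, B6=F, B7=F, B8=E, B9=T
input #6 (m=15, y=0): covers B1=T, B2=T, B2=F, B3=F, B4=T, B5=E, B7=F, B8=E, B9=T
pool-wide coverage (16 outcomes): B1=T, B2=T, B2=F, B3=T, B3=F, B4=T, B4=F, B5=S, B5=E, B6=F, B7=T, B7=F, B8=S, B8=E, B9=T, B9=F
no size-1 subset reaches all 16 outcomes (best union: 10/16)
no size-2 subset reaches all 16 outcomes (best union: 15/16)
at size 3, {1, 2, 3} reaches all 16 outcomes; every lexicographically earlier size-3 subset fails

Answer: 3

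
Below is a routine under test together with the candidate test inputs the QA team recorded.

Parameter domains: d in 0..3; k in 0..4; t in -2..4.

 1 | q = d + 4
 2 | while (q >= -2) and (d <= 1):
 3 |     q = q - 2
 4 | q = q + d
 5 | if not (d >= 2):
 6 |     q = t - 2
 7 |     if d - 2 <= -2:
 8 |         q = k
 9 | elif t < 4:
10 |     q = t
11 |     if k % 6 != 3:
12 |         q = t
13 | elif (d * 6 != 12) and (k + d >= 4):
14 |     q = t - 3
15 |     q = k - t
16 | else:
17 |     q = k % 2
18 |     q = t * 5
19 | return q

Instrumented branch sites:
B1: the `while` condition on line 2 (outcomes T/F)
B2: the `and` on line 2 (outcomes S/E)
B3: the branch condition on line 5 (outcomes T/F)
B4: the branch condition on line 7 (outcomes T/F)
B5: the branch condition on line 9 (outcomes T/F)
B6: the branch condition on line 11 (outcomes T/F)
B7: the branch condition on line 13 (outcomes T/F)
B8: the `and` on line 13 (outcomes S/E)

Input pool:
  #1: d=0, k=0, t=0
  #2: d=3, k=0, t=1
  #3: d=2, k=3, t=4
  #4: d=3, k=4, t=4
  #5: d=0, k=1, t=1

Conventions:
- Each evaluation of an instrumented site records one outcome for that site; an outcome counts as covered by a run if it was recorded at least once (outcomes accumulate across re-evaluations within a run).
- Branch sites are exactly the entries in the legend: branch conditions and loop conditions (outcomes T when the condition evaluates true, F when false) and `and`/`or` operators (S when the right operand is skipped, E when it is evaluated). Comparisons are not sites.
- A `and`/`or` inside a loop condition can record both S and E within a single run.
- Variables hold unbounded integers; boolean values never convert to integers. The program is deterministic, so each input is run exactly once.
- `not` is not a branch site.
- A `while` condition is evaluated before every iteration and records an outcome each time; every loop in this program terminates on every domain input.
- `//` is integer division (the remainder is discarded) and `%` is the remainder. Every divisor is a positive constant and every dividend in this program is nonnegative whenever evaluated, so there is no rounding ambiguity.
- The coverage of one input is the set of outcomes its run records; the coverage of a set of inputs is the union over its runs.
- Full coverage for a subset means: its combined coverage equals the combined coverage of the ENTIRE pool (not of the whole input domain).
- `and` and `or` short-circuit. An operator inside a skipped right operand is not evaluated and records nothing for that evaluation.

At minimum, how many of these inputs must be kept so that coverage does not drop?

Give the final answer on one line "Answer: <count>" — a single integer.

run #1 (d=0, k=0, t=0) runs B2->E, B1->T, B2->E, B1->T, B2->E, B1->T, B2->E, B1->T, B2->S, B1->F, B3->T, B4->T; records B1=T, B1=F, B2=S, B2=E, B3=T, B4=T
run #2 (d=3, k=0, t=1) runs B2->E, B1->F, B3->F, B5->T, B6->T; records B1=F, B2=E, B3=F, B5=T, B6=T
run #3 (d=2, k=3, t=4) runs B2->E, B1->F, B3->F, B5->F, B8->S, B7->F; records B1=F, B2=E, B3=F, B5=F, B7=F, B8=S
run #4 (d=3, k=4, t=4) runs B2->E, B1->F, B3->F, B5->F, B8->E, B7->T; records B1=F, B2=E, B3=F, B5=F, B7=T, B8=E
run #5 (d=0, k=1, t=1) runs B2->E, B1->T, B2->E, B1->T, B2->E, B1->T, B2->E, B1->T, B2->S, B1->F, B3->T, B4->T; records B1=T, B1=F, B2=S, B2=E, B3=T, B4=T
together the pool reaches 14 outcomes: B1=T, B1=F, B2=S, B2=E, B3=T, B3=F, B4=T, B5=T, B5=F, B6=T, B7=T, B7=F, B8=S, B8=E
every size-1 subset falls short of the 14 outcomes (best: 6/14)
every size-2 subset falls short of the 14 outcomes (best: 10/14)
every size-3 subset falls short of the 14 outcomes (best: 12/14)
the canonical winner is {1, 2, 3, 4}: size 4, full 14-outcome coverage, earliest index list among size-4 covers

Answer: 4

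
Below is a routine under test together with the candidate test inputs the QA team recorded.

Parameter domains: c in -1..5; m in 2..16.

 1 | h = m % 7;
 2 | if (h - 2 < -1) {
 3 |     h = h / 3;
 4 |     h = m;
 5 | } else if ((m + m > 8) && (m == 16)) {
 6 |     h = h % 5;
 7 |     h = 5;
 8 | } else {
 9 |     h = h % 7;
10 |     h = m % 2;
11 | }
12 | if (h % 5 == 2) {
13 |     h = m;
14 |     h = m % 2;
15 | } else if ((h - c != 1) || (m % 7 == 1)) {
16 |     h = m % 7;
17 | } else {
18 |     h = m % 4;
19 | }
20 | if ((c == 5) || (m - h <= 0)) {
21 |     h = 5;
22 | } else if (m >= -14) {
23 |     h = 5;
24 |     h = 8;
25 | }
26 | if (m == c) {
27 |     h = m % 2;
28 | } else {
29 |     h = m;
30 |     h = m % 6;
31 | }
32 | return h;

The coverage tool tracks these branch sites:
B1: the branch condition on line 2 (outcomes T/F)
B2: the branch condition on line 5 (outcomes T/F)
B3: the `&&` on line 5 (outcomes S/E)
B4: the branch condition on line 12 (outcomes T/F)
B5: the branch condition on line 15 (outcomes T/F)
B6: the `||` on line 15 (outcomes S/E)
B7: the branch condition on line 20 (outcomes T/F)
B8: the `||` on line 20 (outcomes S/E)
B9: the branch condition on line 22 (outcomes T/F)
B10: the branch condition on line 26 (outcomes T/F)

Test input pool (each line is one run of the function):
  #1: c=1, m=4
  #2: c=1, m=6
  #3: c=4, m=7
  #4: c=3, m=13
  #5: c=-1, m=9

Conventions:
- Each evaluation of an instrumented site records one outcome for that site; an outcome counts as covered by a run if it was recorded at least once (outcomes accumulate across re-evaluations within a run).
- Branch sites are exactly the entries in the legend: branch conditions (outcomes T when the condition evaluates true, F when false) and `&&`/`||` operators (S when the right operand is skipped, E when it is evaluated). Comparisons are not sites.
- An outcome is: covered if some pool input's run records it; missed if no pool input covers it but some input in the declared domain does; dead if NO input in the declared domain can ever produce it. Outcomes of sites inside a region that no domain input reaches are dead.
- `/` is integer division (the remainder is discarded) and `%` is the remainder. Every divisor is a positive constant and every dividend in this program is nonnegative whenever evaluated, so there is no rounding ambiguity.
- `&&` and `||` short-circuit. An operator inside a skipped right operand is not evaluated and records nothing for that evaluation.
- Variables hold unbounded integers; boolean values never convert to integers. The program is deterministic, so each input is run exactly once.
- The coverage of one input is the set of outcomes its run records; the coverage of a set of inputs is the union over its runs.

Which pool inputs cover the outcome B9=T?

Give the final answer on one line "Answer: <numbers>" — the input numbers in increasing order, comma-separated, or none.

input #1 (c=1, m=4): does not record B9=T
input #2 (c=1, m=6): does not record B9=T
input #3 (c=4, m=7): records B9=T
input #4 (c=3, m=13): records B9=T
input #5 (c=-1, m=9): records B9=T

Answer: 3, 4, 5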